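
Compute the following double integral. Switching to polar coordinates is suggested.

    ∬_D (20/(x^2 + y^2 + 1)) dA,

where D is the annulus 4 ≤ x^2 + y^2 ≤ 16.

The region D is 2 ≤ r ≤ 4, 0 ≤ θ ≤ 2π in polar coordinates, where x = r cos(θ), y = r sin(θ), and dA = r dr dθ.

Under the substitution, the integrand becomes 20/(r^2 + 1), so

    ∬_D (20/(x^2 + y^2 + 1)) dA = ∫_{0}^{2π} ∫_{2}^{4} (20/(r^2 + 1)) · r dr dθ.

Inner integral (in r): ∫_{2}^{4} (20/(r^2 + 1)) · r dr = log(2015993900449/9765625).

Outer integral (in θ): ∫_{0}^{2π} (log(2015993900449/9765625)) dθ = log((2015993900449/9765625)^(2π)).

Therefore ∬_D (20/(x^2 + y^2 + 1)) dA = log((2015993900449/9765625)^(2π)).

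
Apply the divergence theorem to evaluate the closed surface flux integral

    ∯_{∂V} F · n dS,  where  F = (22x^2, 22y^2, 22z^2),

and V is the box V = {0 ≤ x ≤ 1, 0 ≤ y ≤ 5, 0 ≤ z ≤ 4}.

By the divergence theorem,

    ∯_{∂V} F · n dS = ∭_V (∇ · F) dV.

Compute the divergence:
    ∇ · F = ∂F_x/∂x + ∂F_y/∂y + ∂F_z/∂z = 44x + 44y + 44z.

V is a rectangular box, so dV = dx dy dz with 0 ≤ x ≤ 1, 0 ≤ y ≤ 5, 0 ≤ z ≤ 4.

Integrate (44x + 44y + 44z) over V as an iterated integral:

    ∭_V (∇·F) dV = ∫_0^{1} ∫_0^{5} ∫_0^{4} (44x + 44y + 44z) dz dy dx.

Inner (z from 0 to 4): 176x + 176y + 352.
Middle (y from 0 to 5): 880x + 3960.
Outer (x from 0 to 1): 4400.

Therefore ∯_{∂V} F · n dS = 4400.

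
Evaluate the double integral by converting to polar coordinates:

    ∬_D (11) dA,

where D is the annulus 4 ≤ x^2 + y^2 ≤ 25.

The region D is 2 ≤ r ≤ 5, 0 ≤ θ ≤ 2π in polar coordinates, where x = r cos(θ), y = r sin(θ), and dA = r dr dθ.

Under the substitution, the integrand becomes 11, so

    ∬_D (11) dA = ∫_{0}^{2π} ∫_{2}^{5} (11) · r dr dθ.

Inner integral (in r): ∫_{2}^{5} (11) · r dr = 231/2.

Outer integral (in θ): ∫_{0}^{2π} (231/2) dθ = 231π.

Therefore ∬_D (11) dA = 231π.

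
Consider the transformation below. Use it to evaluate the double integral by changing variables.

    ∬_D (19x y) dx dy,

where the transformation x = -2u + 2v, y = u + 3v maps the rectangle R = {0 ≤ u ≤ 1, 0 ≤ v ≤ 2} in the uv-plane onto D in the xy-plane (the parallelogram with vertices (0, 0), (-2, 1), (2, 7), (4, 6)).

Compute the Jacobian determinant of (x, y) with respect to (u, v):

    ∂(x,y)/∂(u,v) = | -2  2 | = (-2)(3) - (2)(1) = -8.
                   | 1  3 |

Its absolute value is |J| = 8 (the area scaling factor).

Substituting x = -2u + 2v, y = u + 3v into the integrand,

    19x y → -38u^2 - 76u v + 114v^2,

so the integral becomes

    ∬_R (-38u^2 - 76u v + 114v^2) · |J| du dv = ∫_0^1 ∫_0^2 (-304u^2 - 608u v + 912v^2) dv du.

Inner (v): -608u^2 - 1216u + 2432.
Outer (u): 4864/3.

Therefore ∬_D (19x y) dx dy = 4864/3.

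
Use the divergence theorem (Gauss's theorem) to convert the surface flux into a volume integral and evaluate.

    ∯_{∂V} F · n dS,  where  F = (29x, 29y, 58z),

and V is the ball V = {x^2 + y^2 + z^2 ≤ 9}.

By the divergence theorem,

    ∯_{∂V} F · n dS = ∭_V (∇ · F) dV.

Compute the divergence:
    ∇ · F = ∂F_x/∂x + ∂F_y/∂y + ∂F_z/∂z = 29 + 29 + 58 = 116.

In spherical coordinates, x = ρ sin(φ) cos(θ), y = ρ sin(φ) sin(θ), z = ρ cos(φ), dV = ρ^2 sin(φ) dρ dφ dθ, with 0 ≤ ρ ≤ 3, 0 ≤ φ ≤ π, 0 ≤ θ ≤ 2π.

The integrand, after substitution and multiplying by the volume element, becomes (116) · ρ^2 sin(φ), so

    ∭_V (∇·F) dV = ∫_0^{2π} ∫_0^{π} ∫_0^{3} (116) · ρ^2 sin(φ) dρ dφ dθ.

Inner (ρ from 0 to 3): 1044sin(φ).
Middle (φ from 0 to π): 2088.
Outer (θ from 0 to 2π): 4176π.

Therefore ∯_{∂V} F · n dS = 4176π.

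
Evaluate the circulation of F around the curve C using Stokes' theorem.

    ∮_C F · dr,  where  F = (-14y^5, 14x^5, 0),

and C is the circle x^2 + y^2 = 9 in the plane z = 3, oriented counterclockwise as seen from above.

Let S be the flat disk x^2 + y^2 ≤ 9 in the plane z = 3, with upward unit normal n̂ = ẑ. By Stokes' theorem,

    ∮_C F · dr = ∬_S (∇ × F) · n̂ dS = ∬_D (curl F)_z dA,

where D is the disk x^2 + y^2 ≤ 9.

Compute the curl of F = (-14y^5, 14x^5, 0):
    (∇ × F)_x = ∂F_z/∂y - ∂F_y/∂z = 0,
    (∇ × F)_y = ∂F_x/∂z - ∂F_z/∂x = 0,
    (∇ × F)_z = ∂F_y/∂x - ∂F_x/∂y = 70x^4 + 70y^4.

On z = 3, (curl F)_z = 70x^4 + 70y^4.

Convert to polar (x = r cos θ, y = r sin θ, dA = r dr dθ); the integrand becomes 70r^4(sin(θ)^4 + cos(θ)^4), so

    ∬_D (curl F)_z dA = ∫_0^{2π} ∫_0^{3} (70r^4(sin(θ)^4 + cos(θ)^4)) · r dr dθ.

Inner (r from 0 to 3): 8505sin(θ)^4 + 8505cos(θ)^4.
Outer (θ from 0 to 2π): 25515π/2.

Therefore ∮_C F · dr = 25515π/2.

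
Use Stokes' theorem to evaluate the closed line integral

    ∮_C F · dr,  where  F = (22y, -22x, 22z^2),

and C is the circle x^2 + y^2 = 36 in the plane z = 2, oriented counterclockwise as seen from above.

Let S be the flat disk x^2 + y^2 ≤ 36 in the plane z = 2, with upward unit normal n̂ = ẑ. By Stokes' theorem,

    ∮_C F · dr = ∬_S (∇ × F) · n̂ dS = ∬_D (curl F)_z dA,

where D is the disk x^2 + y^2 ≤ 36.

Compute the curl of F = (22y, -22x, 22z^2):
    (∇ × F)_x = ∂F_z/∂y - ∂F_y/∂z = 0,
    (∇ × F)_y = ∂F_x/∂z - ∂F_z/∂x = 0,
    (∇ × F)_z = ∂F_y/∂x - ∂F_x/∂y = -44.

On z = 2, (curl F)_z = -44.

Convert to polar (x = r cos θ, y = r sin θ, dA = r dr dθ); the integrand becomes -44, so

    ∬_D (curl F)_z dA = ∫_0^{2π} ∫_0^{6} (-44) · r dr dθ.

Inner (r from 0 to 6): -792.
Outer (θ from 0 to 2π): -1584π.

Therefore ∮_C F · dr = -1584π.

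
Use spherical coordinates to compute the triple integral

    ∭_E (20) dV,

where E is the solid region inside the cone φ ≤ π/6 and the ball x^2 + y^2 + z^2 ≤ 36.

In spherical coordinates, x = ρ sin(φ) cos(θ), y = ρ sin(φ) sin(θ), z = ρ cos(φ), and dV = ρ^2 sin(φ) dρ dφ dθ.

The integrand becomes 20, so

    ∭_E (20) dV = ∫_{0}^{2π} ∫_{0}^{π/6} ∫_{0}^{6} (20) · ρ^2 sin(φ) dρ dφ dθ.

Inner (ρ): 1440sin(φ).
Middle (φ): 1440 - 720sqrt(3).
Outer (θ): 1440π (2 - sqrt(3)).

Therefore the triple integral equals 1440π (2 - sqrt(3)).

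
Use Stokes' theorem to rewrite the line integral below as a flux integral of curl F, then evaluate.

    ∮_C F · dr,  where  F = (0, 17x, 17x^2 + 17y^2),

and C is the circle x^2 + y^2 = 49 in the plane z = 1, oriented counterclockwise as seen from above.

Let S be the flat disk x^2 + y^2 ≤ 49 in the plane z = 1, with upward unit normal n̂ = ẑ. By Stokes' theorem,

    ∮_C F · dr = ∬_S (∇ × F) · n̂ dS = ∬_D (curl F)_z dA,

where D is the disk x^2 + y^2 ≤ 49.

Compute the curl of F = (0, 17x, 17x^2 + 17y^2):
    (∇ × F)_x = ∂F_z/∂y - ∂F_y/∂z = 34y,
    (∇ × F)_y = ∂F_x/∂z - ∂F_z/∂x = -34x,
    (∇ × F)_z = ∂F_y/∂x - ∂F_x/∂y = 17.

On z = 1, (curl F)_z = 17.

Convert to polar (x = r cos θ, y = r sin θ, dA = r dr dθ); the integrand becomes 17, so

    ∬_D (curl F)_z dA = ∫_0^{2π} ∫_0^{7} (17) · r dr dθ.

Inner (r from 0 to 7): 833/2.
Outer (θ from 0 to 2π): 833π.

Therefore ∮_C F · dr = 833π.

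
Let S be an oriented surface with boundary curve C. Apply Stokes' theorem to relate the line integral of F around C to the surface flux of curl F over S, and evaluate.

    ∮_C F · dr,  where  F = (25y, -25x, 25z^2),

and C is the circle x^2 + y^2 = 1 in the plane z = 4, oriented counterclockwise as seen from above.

Let S be the flat disk x^2 + y^2 ≤ 1 in the plane z = 4, with upward unit normal n̂ = ẑ. By Stokes' theorem,

    ∮_C F · dr = ∬_S (∇ × F) · n̂ dS = ∬_D (curl F)_z dA,

where D is the disk x^2 + y^2 ≤ 1.

Compute the curl of F = (25y, -25x, 25z^2):
    (∇ × F)_x = ∂F_z/∂y - ∂F_y/∂z = 0,
    (∇ × F)_y = ∂F_x/∂z - ∂F_z/∂x = 0,
    (∇ × F)_z = ∂F_y/∂x - ∂F_x/∂y = -50.

On z = 4, (curl F)_z = -50.

Convert to polar (x = r cos θ, y = r sin θ, dA = r dr dθ); the integrand becomes -50, so

    ∬_D (curl F)_z dA = ∫_0^{2π} ∫_0^{1} (-50) · r dr dθ.

Inner (r from 0 to 1): -25.
Outer (θ from 0 to 2π): -50π.

Therefore ∮_C F · dr = -50π.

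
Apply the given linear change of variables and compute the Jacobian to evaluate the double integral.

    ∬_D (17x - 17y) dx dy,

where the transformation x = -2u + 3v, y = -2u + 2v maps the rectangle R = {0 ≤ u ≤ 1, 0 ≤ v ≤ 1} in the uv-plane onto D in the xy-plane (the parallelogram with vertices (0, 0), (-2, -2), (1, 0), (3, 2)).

Compute the Jacobian determinant of (x, y) with respect to (u, v):

    ∂(x,y)/∂(u,v) = | -2  3 | = (-2)(2) - (3)(-2) = 2.
                   | -2  2 |

Its absolute value is |J| = 2 (the area scaling factor).

Substituting x = -2u + 3v, y = -2u + 2v into the integrand,

    17x - 17y → 17v,

so the integral becomes

    ∬_R (17v) · |J| du dv = ∫_0^1 ∫_0^1 (34v) dv du.

Inner (v): 17.
Outer (u): 17.

Therefore ∬_D (17x - 17y) dx dy = 17.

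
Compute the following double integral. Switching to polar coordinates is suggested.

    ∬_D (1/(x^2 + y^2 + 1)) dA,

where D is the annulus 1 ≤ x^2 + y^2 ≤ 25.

The region D is 1 ≤ r ≤ 5, 0 ≤ θ ≤ 2π in polar coordinates, where x = r cos(θ), y = r sin(θ), and dA = r dr dθ.

Under the substitution, the integrand becomes 1/(r^2 + 1), so

    ∬_D (1/(x^2 + y^2 + 1)) dA = ∫_{0}^{2π} ∫_{1}^{5} (1/(r^2 + 1)) · r dr dθ.

Inner integral (in r): ∫_{1}^{5} (1/(r^2 + 1)) · r dr = log(13)/2.

Outer integral (in θ): ∫_{0}^{2π} (log(13)/2) dθ = π log(13).

Therefore ∬_D (1/(x^2 + y^2 + 1)) dA = π log(13).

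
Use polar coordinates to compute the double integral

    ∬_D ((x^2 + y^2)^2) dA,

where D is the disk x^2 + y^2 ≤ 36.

The region D is 0 ≤ r ≤ 6, 0 ≤ θ ≤ 2π in polar coordinates, where x = r cos(θ), y = r sin(θ), and dA = r dr dθ.

Under the substitution, the integrand becomes r^4, so

    ∬_D ((x^2 + y^2)^2) dA = ∫_{0}^{2π} ∫_{0}^{6} (r^4) · r dr dθ.

Inner integral (in r): ∫_{0}^{6} (r^4) · r dr = 7776.

Outer integral (in θ): ∫_{0}^{2π} (7776) dθ = 15552π.

Therefore ∬_D ((x^2 + y^2)^2) dA = 15552π.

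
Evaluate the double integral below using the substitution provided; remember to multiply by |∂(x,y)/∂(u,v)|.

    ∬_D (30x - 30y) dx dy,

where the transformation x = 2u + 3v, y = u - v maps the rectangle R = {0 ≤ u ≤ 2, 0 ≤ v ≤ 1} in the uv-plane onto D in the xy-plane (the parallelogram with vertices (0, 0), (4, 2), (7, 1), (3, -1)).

Compute the Jacobian determinant of (x, y) with respect to (u, v):

    ∂(x,y)/∂(u,v) = | 2  3 | = (2)(-1) - (3)(1) = -5.
                   | 1  -1 |

Its absolute value is |J| = 5 (the area scaling factor).

Substituting x = 2u + 3v, y = u - v into the integrand,

    30x - 30y → 30u + 120v,

so the integral becomes

    ∬_R (30u + 120v) · |J| du dv = ∫_0^2 ∫_0^1 (150u + 600v) dv du.

Inner (v): 150u + 300.
Outer (u): 900.

Therefore ∬_D (30x - 30y) dx dy = 900.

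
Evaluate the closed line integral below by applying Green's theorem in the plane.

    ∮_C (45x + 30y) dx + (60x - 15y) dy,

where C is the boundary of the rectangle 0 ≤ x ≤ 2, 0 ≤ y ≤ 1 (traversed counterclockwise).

Green's theorem converts the closed line integral into a double integral over the enclosed region D:

    ∮_C P dx + Q dy = ∬_D (∂Q/∂x - ∂P/∂y) dA.

Here P = 45x + 30y, Q = 60x - 15y, so

    ∂Q/∂x = 60,    ∂P/∂y = 30,
    ∂Q/∂x - ∂P/∂y = 30.

D is the region 0 ≤ x ≤ 2, 0 ≤ y ≤ 1. Evaluating the double integral:

    ∬_D (30) dA = ∫_0^{2} ∫_0^{1} (30) dy dx.

Inner (y from 0 to 1): 30.
Outer (x from 0 to 2): 60.

Therefore ∮_C P dx + Q dy = 60.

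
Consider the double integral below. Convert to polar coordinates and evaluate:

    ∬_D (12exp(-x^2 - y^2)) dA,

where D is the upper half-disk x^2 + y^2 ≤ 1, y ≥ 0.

The region D is 0 ≤ r ≤ 1, 0 ≤ θ ≤ π in polar coordinates, where x = r cos(θ), y = r sin(θ), and dA = r dr dθ.

Under the substitution, the integrand becomes 12exp(-r^2), so

    ∬_D (12exp(-x^2 - y^2)) dA = ∫_{0}^{π} ∫_{0}^{1} (12exp(-r^2)) · r dr dθ.

Inner integral (in r): ∫_{0}^{1} (12exp(-r^2)) · r dr = 6 - 6exp(-1).

Outer integral (in θ): ∫_{0}^{π} (6 - 6exp(-1)) dθ = -6π exp(-1) + 6π.

Therefore ∬_D (12exp(-x^2 - y^2)) dA = -6π exp(-1) + 6π.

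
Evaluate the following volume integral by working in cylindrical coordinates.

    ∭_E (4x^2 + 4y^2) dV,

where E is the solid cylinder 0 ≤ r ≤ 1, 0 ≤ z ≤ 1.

In cylindrical coordinates, x = r cos(θ), y = r sin(θ), z = z, and dV = r dr dθ dz.

The integrand becomes 4r^2, so

    ∭_E (4x^2 + 4y^2) dV = ∫_{0}^{2π} ∫_{0}^{1} ∫_{0}^{1} (4r^2) · r dz dr dθ.

Inner (z): 4r^3.
Middle (r from 0 to 1): 1.
Outer (θ): 2π.

Therefore the triple integral equals 2π.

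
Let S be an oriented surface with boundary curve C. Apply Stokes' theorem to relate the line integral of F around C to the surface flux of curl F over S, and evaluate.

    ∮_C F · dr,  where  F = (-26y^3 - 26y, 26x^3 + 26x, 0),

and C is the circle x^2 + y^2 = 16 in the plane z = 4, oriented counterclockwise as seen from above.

Let S be the flat disk x^2 + y^2 ≤ 16 in the plane z = 4, with upward unit normal n̂ = ẑ. By Stokes' theorem,

    ∮_C F · dr = ∬_S (∇ × F) · n̂ dS = ∬_D (curl F)_z dA,

where D is the disk x^2 + y^2 ≤ 16.

Compute the curl of F = (-26y^3 - 26y, 26x^3 + 26x, 0):
    (∇ × F)_x = ∂F_z/∂y - ∂F_y/∂z = 0,
    (∇ × F)_y = ∂F_x/∂z - ∂F_z/∂x = 0,
    (∇ × F)_z = ∂F_y/∂x - ∂F_x/∂y = 78x^2 + 78y^2 + 52.

On z = 4, (curl F)_z = 78x^2 + 78y^2 + 52.

Convert to polar (x = r cos θ, y = r sin θ, dA = r dr dθ); the integrand becomes 78r^2 + 52, so

    ∬_D (curl F)_z dA = ∫_0^{2π} ∫_0^{4} (78r^2 + 52) · r dr dθ.

Inner (r from 0 to 4): 5408.
Outer (θ from 0 to 2π): 10816π.

Therefore ∮_C F · dr = 10816π.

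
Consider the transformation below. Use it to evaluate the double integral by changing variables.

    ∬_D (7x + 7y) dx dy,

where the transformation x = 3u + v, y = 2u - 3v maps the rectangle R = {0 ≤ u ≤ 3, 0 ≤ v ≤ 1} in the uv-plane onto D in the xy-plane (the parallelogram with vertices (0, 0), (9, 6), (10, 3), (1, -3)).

Compute the Jacobian determinant of (x, y) with respect to (u, v):

    ∂(x,y)/∂(u,v) = | 3  1 | = (3)(-3) - (1)(2) = -11.
                   | 2  -3 |

Its absolute value is |J| = 11 (the area scaling factor).

Substituting x = 3u + v, y = 2u - 3v into the integrand,

    7x + 7y → 35u - 14v,

so the integral becomes

    ∬_R (35u - 14v) · |J| du dv = ∫_0^3 ∫_0^1 (385u - 154v) dv du.

Inner (v): 385u - 77.
Outer (u): 3003/2.

Therefore ∬_D (7x + 7y) dx dy = 3003/2.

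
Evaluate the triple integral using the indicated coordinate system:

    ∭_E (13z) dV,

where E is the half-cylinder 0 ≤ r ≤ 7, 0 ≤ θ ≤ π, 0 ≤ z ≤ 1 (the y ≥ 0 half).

In cylindrical coordinates, x = r cos(θ), y = r sin(θ), z = z, and dV = r dr dθ dz.

The integrand becomes 13z, so

    ∭_E (13z) dV = ∫_{0}^{π} ∫_{0}^{7} ∫_{0}^{1} (13z) · r dz dr dθ.

Inner (z): 13r/2.
Middle (r from 0 to 7): 637/4.
Outer (θ): 637π/4.

Therefore the triple integral equals 637π/4.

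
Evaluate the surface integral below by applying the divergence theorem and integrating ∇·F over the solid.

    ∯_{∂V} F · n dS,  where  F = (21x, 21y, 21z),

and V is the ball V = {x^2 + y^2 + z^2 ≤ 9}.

By the divergence theorem,

    ∯_{∂V} F · n dS = ∭_V (∇ · F) dV.

Compute the divergence:
    ∇ · F = ∂F_x/∂x + ∂F_y/∂y + ∂F_z/∂z = 21 + 21 + 21 = 63.

In spherical coordinates, x = ρ sin(φ) cos(θ), y = ρ sin(φ) sin(θ), z = ρ cos(φ), dV = ρ^2 sin(φ) dρ dφ dθ, with 0 ≤ ρ ≤ 3, 0 ≤ φ ≤ π, 0 ≤ θ ≤ 2π.

The integrand, after substitution and multiplying by the volume element, becomes (63) · ρ^2 sin(φ), so

    ∭_V (∇·F) dV = ∫_0^{2π} ∫_0^{π} ∫_0^{3} (63) · ρ^2 sin(φ) dρ dφ dθ.

Inner (ρ from 0 to 3): 567sin(φ).
Middle (φ from 0 to π): 1134.
Outer (θ from 0 to 2π): 2268π.

Therefore ∯_{∂V} F · n dS = 2268π.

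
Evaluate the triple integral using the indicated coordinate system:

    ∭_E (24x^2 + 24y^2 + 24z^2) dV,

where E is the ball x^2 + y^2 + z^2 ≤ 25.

In spherical coordinates, x = ρ sin(φ) cos(θ), y = ρ sin(φ) sin(θ), z = ρ cos(φ), and dV = ρ^2 sin(φ) dρ dφ dθ.

The integrand becomes 24ρ^2, so

    ∭_E (24x^2 + 24y^2 + 24z^2) dV = ∫_{0}^{2π} ∫_{0}^{π} ∫_{0}^{5} (24ρ^2) · ρ^2 sin(φ) dρ dφ dθ.

Inner (ρ): 15000sin(φ).
Middle (φ): 30000.
Outer (θ): 60000π.

Therefore the triple integral equals 60000π.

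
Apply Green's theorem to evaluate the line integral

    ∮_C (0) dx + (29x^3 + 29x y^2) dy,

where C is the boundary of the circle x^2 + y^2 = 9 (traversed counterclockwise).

Green's theorem converts the closed line integral into a double integral over the enclosed region D:

    ∮_C P dx + Q dy = ∬_D (∂Q/∂x - ∂P/∂y) dA.

Here P = 0, Q = 29x^3 + 29x y^2, so

    ∂Q/∂x = 87x^2 + 29y^2,    ∂P/∂y = 0,
    ∂Q/∂x - ∂P/∂y = 87x^2 + 29y^2.

D is the region x^2 + y^2 ≤ 9. Evaluating the double integral:

In polar coordinates (x = r cos θ, y = r sin θ, dA = r dr dθ) the integrand becomes 29r^2(cos(2θ) + 2), so

    ∬_D (87x^2 + 29y^2) dA = ∫_0^{2π} ∫_0^{3} (29r^2(cos(2θ) + 2)) · r dr dθ.

Inner (r from 0 to 3): 2349cos(2θ)/4 + 2349/2.
Outer (θ from 0 to 2π): 2349π.

Therefore ∮_C P dx + Q dy = 2349π.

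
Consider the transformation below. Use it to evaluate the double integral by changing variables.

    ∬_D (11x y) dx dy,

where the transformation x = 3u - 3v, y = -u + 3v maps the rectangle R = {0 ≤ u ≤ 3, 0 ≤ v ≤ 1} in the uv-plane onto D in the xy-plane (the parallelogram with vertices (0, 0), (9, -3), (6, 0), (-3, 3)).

Compute the Jacobian determinant of (x, y) with respect to (u, v):

    ∂(x,y)/∂(u,v) = | 3  -3 | = (3)(3) - (-3)(-1) = 6.
                   | -1  3 |

Its absolute value is |J| = 6 (the area scaling factor).

Substituting x = 3u - 3v, y = -u + 3v into the integrand,

    11x y → -33u^2 + 132u v - 99v^2,

so the integral becomes

    ∬_R (-33u^2 + 132u v - 99v^2) · |J| du dv = ∫_0^3 ∫_0^1 (-198u^2 + 792u v - 594v^2) dv du.

Inner (v): -198u^2 + 396u - 198.
Outer (u): -594.

Therefore ∬_D (11x y) dx dy = -594.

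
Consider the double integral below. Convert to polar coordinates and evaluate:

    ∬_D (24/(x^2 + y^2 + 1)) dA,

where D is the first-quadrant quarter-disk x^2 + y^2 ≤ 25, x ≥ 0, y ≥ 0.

The region D is 0 ≤ r ≤ 5, 0 ≤ θ ≤ π/2 in polar coordinates, where x = r cos(θ), y = r sin(θ), and dA = r dr dθ.

Under the substitution, the integrand becomes 24/(r^2 + 1), so

    ∬_D (24/(x^2 + y^2 + 1)) dA = ∫_{0}^{π/2} ∫_{0}^{5} (24/(r^2 + 1)) · r dr dθ.

Inner integral (in r): ∫_{0}^{5} (24/(r^2 + 1)) · r dr = log(95428956661682176).

Outer integral (in θ): ∫_{0}^{π/2} (log(95428956661682176)) dθ = 6π log(26).

Therefore ∬_D (24/(x^2 + y^2 + 1)) dA = 6π log(26).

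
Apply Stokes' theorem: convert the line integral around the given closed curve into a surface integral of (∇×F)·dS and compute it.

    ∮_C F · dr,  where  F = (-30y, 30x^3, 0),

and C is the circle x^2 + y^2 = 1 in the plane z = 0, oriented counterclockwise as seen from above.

Let S be the flat disk x^2 + y^2 ≤ 1 in the plane z = 0, with upward unit normal n̂ = ẑ. By Stokes' theorem,

    ∮_C F · dr = ∬_S (∇ × F) · n̂ dS = ∬_D (curl F)_z dA,

where D is the disk x^2 + y^2 ≤ 1.

Compute the curl of F = (-30y, 30x^3, 0):
    (∇ × F)_x = ∂F_z/∂y - ∂F_y/∂z = 0,
    (∇ × F)_y = ∂F_x/∂z - ∂F_z/∂x = 0,
    (∇ × F)_z = ∂F_y/∂x - ∂F_x/∂y = 90x^2 + 30.

On z = 0, (curl F)_z = 90x^2 + 30.

Convert to polar (x = r cos θ, y = r sin θ, dA = r dr dθ); the integrand becomes 90r^2cos(θ)^2 + 30, so

    ∬_D (curl F)_z dA = ∫_0^{2π} ∫_0^{1} (90r^2cos(θ)^2 + 30) · r dr dθ.

Inner (r from 0 to 1): 45cos(θ)^2/2 + 15.
Outer (θ from 0 to 2π): 105π/2.

Therefore ∮_C F · dr = 105π/2.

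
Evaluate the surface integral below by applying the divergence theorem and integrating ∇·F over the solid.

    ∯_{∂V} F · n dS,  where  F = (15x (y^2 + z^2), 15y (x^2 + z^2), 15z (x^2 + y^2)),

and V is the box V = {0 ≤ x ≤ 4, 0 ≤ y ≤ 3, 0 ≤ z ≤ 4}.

By the divergence theorem,

    ∯_{∂V} F · n dS = ∭_V (∇ · F) dV.

Compute the divergence:
    ∇ · F = ∂F_x/∂x + ∂F_y/∂y + ∂F_z/∂z = 15y^2 + 15z^2 + 15x^2 + 15z^2 + 15x^2 + 15y^2 = 30x^2 + 30y^2 + 30z^2.

V is a rectangular box, so dV = dx dy dz with 0 ≤ x ≤ 4, 0 ≤ y ≤ 3, 0 ≤ z ≤ 4.

Integrate (30x^2 + 30y^2 + 30z^2) over V as an iterated integral:

    ∭_V (∇·F) dV = ∫_0^{4} ∫_0^{3} ∫_0^{4} (30x^2 + 30y^2 + 30z^2) dz dy dx.

Inner (z from 0 to 4): 120x^2 + 120y^2 + 640.
Middle (y from 0 to 3): 360x^2 + 3000.
Outer (x from 0 to 4): 19680.

Therefore ∯_{∂V} F · n dS = 19680.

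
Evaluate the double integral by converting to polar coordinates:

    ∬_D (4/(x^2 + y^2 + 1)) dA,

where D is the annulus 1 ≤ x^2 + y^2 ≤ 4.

The region D is 1 ≤ r ≤ 2, 0 ≤ θ ≤ 2π in polar coordinates, where x = r cos(θ), y = r sin(θ), and dA = r dr dθ.

Under the substitution, the integrand becomes 4/(r^2 + 1), so

    ∬_D (4/(x^2 + y^2 + 1)) dA = ∫_{0}^{2π} ∫_{1}^{2} (4/(r^2 + 1)) · r dr dθ.

Inner integral (in r): ∫_{1}^{2} (4/(r^2 + 1)) · r dr = log(25/4).

Outer integral (in θ): ∫_{0}^{2π} (log(25/4)) dθ = log((25/4)^(2π)).

Therefore ∬_D (4/(x^2 + y^2 + 1)) dA = log((25/4)^(2π)).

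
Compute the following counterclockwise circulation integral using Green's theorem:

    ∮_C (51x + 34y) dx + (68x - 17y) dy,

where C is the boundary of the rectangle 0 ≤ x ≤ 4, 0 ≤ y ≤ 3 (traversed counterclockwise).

Green's theorem converts the closed line integral into a double integral over the enclosed region D:

    ∮_C P dx + Q dy = ∬_D (∂Q/∂x - ∂P/∂y) dA.

Here P = 51x + 34y, Q = 68x - 17y, so

    ∂Q/∂x = 68,    ∂P/∂y = 34,
    ∂Q/∂x - ∂P/∂y = 34.

D is the region 0 ≤ x ≤ 4, 0 ≤ y ≤ 3. Evaluating the double integral:

    ∬_D (34) dA = ∫_0^{4} ∫_0^{3} (34) dy dx.

Inner (y from 0 to 3): 102.
Outer (x from 0 to 4): 408.

Therefore ∮_C P dx + Q dy = 408.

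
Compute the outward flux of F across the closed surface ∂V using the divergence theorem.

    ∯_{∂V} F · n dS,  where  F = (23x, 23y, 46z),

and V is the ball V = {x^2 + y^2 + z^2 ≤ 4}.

By the divergence theorem,

    ∯_{∂V} F · n dS = ∭_V (∇ · F) dV.

Compute the divergence:
    ∇ · F = ∂F_x/∂x + ∂F_y/∂y + ∂F_z/∂z = 23 + 23 + 46 = 92.

In spherical coordinates, x = ρ sin(φ) cos(θ), y = ρ sin(φ) sin(θ), z = ρ cos(φ), dV = ρ^2 sin(φ) dρ dφ dθ, with 0 ≤ ρ ≤ 2, 0 ≤ φ ≤ π, 0 ≤ θ ≤ 2π.

The integrand, after substitution and multiplying by the volume element, becomes (92) · ρ^2 sin(φ), so

    ∭_V (∇·F) dV = ∫_0^{2π} ∫_0^{π} ∫_0^{2} (92) · ρ^2 sin(φ) dρ dφ dθ.

Inner (ρ from 0 to 2): 736sin(φ)/3.
Middle (φ from 0 to π): 1472/3.
Outer (θ from 0 to 2π): 2944π/3.

Therefore ∯_{∂V} F · n dS = 2944π/3.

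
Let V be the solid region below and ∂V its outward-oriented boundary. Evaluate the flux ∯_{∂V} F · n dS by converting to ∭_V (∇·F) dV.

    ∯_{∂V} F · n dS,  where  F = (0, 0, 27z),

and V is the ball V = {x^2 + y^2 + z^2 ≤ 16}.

By the divergence theorem,

    ∯_{∂V} F · n dS = ∭_V (∇ · F) dV.

Compute the divergence:
    ∇ · F = ∂F_x/∂x + ∂F_y/∂y + ∂F_z/∂z = 0 + 0 + 27 = 27.

In spherical coordinates, x = ρ sin(φ) cos(θ), y = ρ sin(φ) sin(θ), z = ρ cos(φ), dV = ρ^2 sin(φ) dρ dφ dθ, with 0 ≤ ρ ≤ 4, 0 ≤ φ ≤ π, 0 ≤ θ ≤ 2π.

The integrand, after substitution and multiplying by the volume element, becomes (27) · ρ^2 sin(φ), so

    ∭_V (∇·F) dV = ∫_0^{2π} ∫_0^{π} ∫_0^{4} (27) · ρ^2 sin(φ) dρ dφ dθ.

Inner (ρ from 0 to 4): 576sin(φ).
Middle (φ from 0 to π): 1152.
Outer (θ from 0 to 2π): 2304π.

Therefore ∯_{∂V} F · n dS = 2304π.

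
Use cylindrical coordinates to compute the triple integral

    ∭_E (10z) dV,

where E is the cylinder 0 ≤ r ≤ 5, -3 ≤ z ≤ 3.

In cylindrical coordinates, x = r cos(θ), y = r sin(θ), z = z, and dV = r dr dθ dz.

The integrand becomes 10z, so

    ∭_E (10z) dV = ∫_{0}^{2π} ∫_{0}^{5} ∫_{-3}^{3} (10z) · r dz dr dθ.

Inner (z): 0.
Middle (r from 0 to 5): 0.
Outer (θ): 0.

Therefore the triple integral equals 0.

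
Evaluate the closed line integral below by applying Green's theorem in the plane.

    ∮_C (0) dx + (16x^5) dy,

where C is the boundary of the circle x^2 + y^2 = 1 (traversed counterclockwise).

Green's theorem converts the closed line integral into a double integral over the enclosed region D:

    ∮_C P dx + Q dy = ∬_D (∂Q/∂x - ∂P/∂y) dA.

Here P = 0, Q = 16x^5, so

    ∂Q/∂x = 80x^4,    ∂P/∂y = 0,
    ∂Q/∂x - ∂P/∂y = 80x^4.

D is the region x^2 + y^2 ≤ 1. Evaluating the double integral:

In polar coordinates (x = r cos θ, y = r sin θ, dA = r dr dθ) the integrand becomes 80r^4cos(θ)^4, so

    ∬_D (80x^4) dA = ∫_0^{2π} ∫_0^{1} (80r^4cos(θ)^4) · r dr dθ.

Inner (r from 0 to 1): 40cos(θ)^4/3.
Outer (θ from 0 to 2π): 10π.

Therefore ∮_C P dx + Q dy = 10π.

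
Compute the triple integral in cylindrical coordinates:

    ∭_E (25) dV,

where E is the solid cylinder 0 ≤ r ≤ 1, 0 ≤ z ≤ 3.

In cylindrical coordinates, x = r cos(θ), y = r sin(θ), z = z, and dV = r dr dθ dz.

The integrand becomes 25, so

    ∭_E (25) dV = ∫_{0}^{2π} ∫_{0}^{1} ∫_{0}^{3} (25) · r dz dr dθ.

Inner (z): 75r.
Middle (r from 0 to 1): 75/2.
Outer (θ): 75π.

Therefore the triple integral equals 75π.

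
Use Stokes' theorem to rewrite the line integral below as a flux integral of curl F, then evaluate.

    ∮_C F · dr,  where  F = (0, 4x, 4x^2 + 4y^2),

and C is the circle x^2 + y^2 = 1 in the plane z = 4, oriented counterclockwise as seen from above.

Let S be the flat disk x^2 + y^2 ≤ 1 in the plane z = 4, with upward unit normal n̂ = ẑ. By Stokes' theorem,

    ∮_C F · dr = ∬_S (∇ × F) · n̂ dS = ∬_D (curl F)_z dA,

where D is the disk x^2 + y^2 ≤ 1.

Compute the curl of F = (0, 4x, 4x^2 + 4y^2):
    (∇ × F)_x = ∂F_z/∂y - ∂F_y/∂z = 8y,
    (∇ × F)_y = ∂F_x/∂z - ∂F_z/∂x = -8x,
    (∇ × F)_z = ∂F_y/∂x - ∂F_x/∂y = 4.

On z = 4, (curl F)_z = 4.

Convert to polar (x = r cos θ, y = r sin θ, dA = r dr dθ); the integrand becomes 4, so

    ∬_D (curl F)_z dA = ∫_0^{2π} ∫_0^{1} (4) · r dr dθ.

Inner (r from 0 to 1): 2.
Outer (θ from 0 to 2π): 4π.

Therefore ∮_C F · dr = 4π.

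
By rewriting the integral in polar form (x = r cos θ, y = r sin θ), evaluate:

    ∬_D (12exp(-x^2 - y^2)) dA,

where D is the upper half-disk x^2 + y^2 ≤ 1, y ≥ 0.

The region D is 0 ≤ r ≤ 1, 0 ≤ θ ≤ π in polar coordinates, where x = r cos(θ), y = r sin(θ), and dA = r dr dθ.

Under the substitution, the integrand becomes 12exp(-r^2), so

    ∬_D (12exp(-x^2 - y^2)) dA = ∫_{0}^{π} ∫_{0}^{1} (12exp(-r^2)) · r dr dθ.

Inner integral (in r): ∫_{0}^{1} (12exp(-r^2)) · r dr = 6 - 6exp(-1).

Outer integral (in θ): ∫_{0}^{π} (6 - 6exp(-1)) dθ = -6π exp(-1) + 6π.

Therefore ∬_D (12exp(-x^2 - y^2)) dA = -6π exp(-1) + 6π.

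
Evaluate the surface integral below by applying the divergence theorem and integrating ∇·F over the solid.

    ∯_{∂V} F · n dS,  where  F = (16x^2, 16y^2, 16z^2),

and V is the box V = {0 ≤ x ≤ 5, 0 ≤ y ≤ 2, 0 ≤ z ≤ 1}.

By the divergence theorem,

    ∯_{∂V} F · n dS = ∭_V (∇ · F) dV.

Compute the divergence:
    ∇ · F = ∂F_x/∂x + ∂F_y/∂y + ∂F_z/∂z = 32x + 32y + 32z.

V is a rectangular box, so dV = dx dy dz with 0 ≤ x ≤ 5, 0 ≤ y ≤ 2, 0 ≤ z ≤ 1.

Integrate (32x + 32y + 32z) over V as an iterated integral:

    ∭_V (∇·F) dV = ∫_0^{5} ∫_0^{2} ∫_0^{1} (32x + 32y + 32z) dz dy dx.

Inner (z from 0 to 1): 32x + 32y + 16.
Middle (y from 0 to 2): 64x + 96.
Outer (x from 0 to 5): 1280.

Therefore ∯_{∂V} F · n dS = 1280.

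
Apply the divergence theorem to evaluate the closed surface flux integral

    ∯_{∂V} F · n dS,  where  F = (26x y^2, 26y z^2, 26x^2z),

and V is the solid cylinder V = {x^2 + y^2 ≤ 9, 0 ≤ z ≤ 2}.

By the divergence theorem,

    ∯_{∂V} F · n dS = ∭_V (∇ · F) dV.

Compute the divergence:
    ∇ · F = ∂F_x/∂x + ∂F_y/∂y + ∂F_z/∂z = 26y^2 + 26z^2 + 26x^2 = 26x^2 + 26y^2 + 26z^2.

In cylindrical coordinates, x = r cos(θ), y = r sin(θ), z = z, dV = r dr dθ dz, with 0 ≤ r ≤ 3, 0 ≤ θ ≤ 2π, 0 ≤ z ≤ 2.

The integrand, after substitution and multiplying by the volume element, becomes (26r^2 + 26z^2) · r, so

    ∭_V (∇·F) dV = ∫_0^{2π} ∫_0^{3} ∫_0^{2} (26r^2 + 26z^2) · r dz dr dθ.

Inner (z from 0 to 2): 52r (r^2 + 4/3).
Middle (r from 0 to 3): 1365.
Outer (θ from 0 to 2π): 2730π.

Therefore ∯_{∂V} F · n dS = 2730π.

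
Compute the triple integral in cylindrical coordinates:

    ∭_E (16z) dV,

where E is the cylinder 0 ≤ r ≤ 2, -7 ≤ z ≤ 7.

In cylindrical coordinates, x = r cos(θ), y = r sin(θ), z = z, and dV = r dr dθ dz.

The integrand becomes 16z, so

    ∭_E (16z) dV = ∫_{0}^{2π} ∫_{0}^{2} ∫_{-7}^{7} (16z) · r dz dr dθ.

Inner (z): 0.
Middle (r from 0 to 2): 0.
Outer (θ): 0.

Therefore the triple integral equals 0.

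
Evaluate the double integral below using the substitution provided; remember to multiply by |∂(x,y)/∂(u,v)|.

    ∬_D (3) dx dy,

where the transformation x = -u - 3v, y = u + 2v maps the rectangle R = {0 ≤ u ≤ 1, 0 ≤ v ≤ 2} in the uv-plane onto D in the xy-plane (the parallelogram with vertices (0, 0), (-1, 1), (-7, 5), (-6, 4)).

Compute the Jacobian determinant of (x, y) with respect to (u, v):

    ∂(x,y)/∂(u,v) = | -1  -3 | = (-1)(2) - (-3)(1) = 1.
                   | 1  2 |

Its absolute value is |J| = 1 (the area scaling factor).

Substituting x = -u - 3v, y = u + 2v into the integrand,

    3 → 3,

so the integral becomes

    ∬_R (3) · |J| du dv = ∫_0^1 ∫_0^2 (3) dv du.

Inner (v): 6.
Outer (u): 6.

Therefore ∬_D (3) dx dy = 6.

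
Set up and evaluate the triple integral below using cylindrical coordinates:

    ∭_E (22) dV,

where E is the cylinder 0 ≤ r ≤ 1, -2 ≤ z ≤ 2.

In cylindrical coordinates, x = r cos(θ), y = r sin(θ), z = z, and dV = r dr dθ dz.

The integrand becomes 22, so

    ∭_E (22) dV = ∫_{0}^{2π} ∫_{0}^{1} ∫_{-2}^{2} (22) · r dz dr dθ.

Inner (z): 88r.
Middle (r from 0 to 1): 44.
Outer (θ): 88π.

Therefore the triple integral equals 88π.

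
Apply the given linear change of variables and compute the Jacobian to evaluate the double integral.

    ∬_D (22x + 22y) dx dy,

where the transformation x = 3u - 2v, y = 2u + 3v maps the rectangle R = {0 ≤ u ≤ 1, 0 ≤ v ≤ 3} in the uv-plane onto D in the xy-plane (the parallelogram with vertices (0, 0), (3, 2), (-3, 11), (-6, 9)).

Compute the Jacobian determinant of (x, y) with respect to (u, v):

    ∂(x,y)/∂(u,v) = | 3  -2 | = (3)(3) - (-2)(2) = 13.
                   | 2  3 |

Its absolute value is |J| = 13 (the area scaling factor).

Substituting x = 3u - 2v, y = 2u + 3v into the integrand,

    22x + 22y → 110u + 22v,

so the integral becomes

    ∬_R (110u + 22v) · |J| du dv = ∫_0^1 ∫_0^3 (1430u + 286v) dv du.

Inner (v): 4290u + 1287.
Outer (u): 3432.

Therefore ∬_D (22x + 22y) dx dy = 3432.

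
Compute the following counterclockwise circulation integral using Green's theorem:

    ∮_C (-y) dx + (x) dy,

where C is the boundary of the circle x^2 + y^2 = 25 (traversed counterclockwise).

Green's theorem converts the closed line integral into a double integral over the enclosed region D:

    ∮_C P dx + Q dy = ∬_D (∂Q/∂x - ∂P/∂y) dA.

Here P = -y, Q = x, so

    ∂Q/∂x = 1,    ∂P/∂y = -1,
    ∂Q/∂x - ∂P/∂y = 2.

D is the region x^2 + y^2 ≤ 25. Evaluating the double integral:

In polar coordinates (x = r cos θ, y = r sin θ, dA = r dr dθ) the integrand becomes 2, so

    ∬_D (2) dA = ∫_0^{2π} ∫_0^{5} (2) · r dr dθ.

Inner (r from 0 to 5): 25.
Outer (θ from 0 to 2π): 50π.

Therefore ∮_C P dx + Q dy = 50π.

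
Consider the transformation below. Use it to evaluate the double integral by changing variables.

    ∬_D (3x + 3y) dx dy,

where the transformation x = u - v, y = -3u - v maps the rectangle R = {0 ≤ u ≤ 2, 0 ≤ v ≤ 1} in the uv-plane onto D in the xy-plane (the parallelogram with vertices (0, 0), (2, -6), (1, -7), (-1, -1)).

Compute the Jacobian determinant of (x, y) with respect to (u, v):

    ∂(x,y)/∂(u,v) = | 1  -1 | = (1)(-1) - (-1)(-3) = -4.
                   | -3  -1 |

Its absolute value is |J| = 4 (the area scaling factor).

Substituting x = u - v, y = -3u - v into the integrand,

    3x + 3y → -6u - 6v,

so the integral becomes

    ∬_R (-6u - 6v) · |J| du dv = ∫_0^2 ∫_0^1 (-24u - 24v) dv du.

Inner (v): -24u - 12.
Outer (u): -72.

Therefore ∬_D (3x + 3y) dx dy = -72.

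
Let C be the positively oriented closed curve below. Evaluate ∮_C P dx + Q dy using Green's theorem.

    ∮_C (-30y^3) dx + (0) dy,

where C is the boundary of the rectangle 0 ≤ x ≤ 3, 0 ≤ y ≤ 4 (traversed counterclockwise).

Green's theorem converts the closed line integral into a double integral over the enclosed region D:

    ∮_C P dx + Q dy = ∬_D (∂Q/∂x - ∂P/∂y) dA.

Here P = -30y^3, Q = 0, so

    ∂Q/∂x = 0,    ∂P/∂y = -90y^2,
    ∂Q/∂x - ∂P/∂y = 90y^2.

D is the region 0 ≤ x ≤ 3, 0 ≤ y ≤ 4. Evaluating the double integral:

    ∬_D (90y^2) dA = ∫_0^{3} ∫_0^{4} (90y^2) dy dx.

Inner (y from 0 to 4): 1920.
Outer (x from 0 to 3): 5760.

Therefore ∮_C P dx + Q dy = 5760.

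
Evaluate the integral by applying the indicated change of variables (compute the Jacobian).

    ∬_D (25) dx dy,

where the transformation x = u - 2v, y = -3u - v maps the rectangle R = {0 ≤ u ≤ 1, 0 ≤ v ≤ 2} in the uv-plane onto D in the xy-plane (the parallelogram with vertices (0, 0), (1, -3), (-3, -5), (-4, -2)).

Compute the Jacobian determinant of (x, y) with respect to (u, v):

    ∂(x,y)/∂(u,v) = | 1  -2 | = (1)(-1) - (-2)(-3) = -7.
                   | -3  -1 |

Its absolute value is |J| = 7 (the area scaling factor).

Substituting x = u - 2v, y = -3u - v into the integrand,

    25 → 25,

so the integral becomes

    ∬_R (25) · |J| du dv = ∫_0^1 ∫_0^2 (175) dv du.

Inner (v): 350.
Outer (u): 350.

Therefore ∬_D (25) dx dy = 350.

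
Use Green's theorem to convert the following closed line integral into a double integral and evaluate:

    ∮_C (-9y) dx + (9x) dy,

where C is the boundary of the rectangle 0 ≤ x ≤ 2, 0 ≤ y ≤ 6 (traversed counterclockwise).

Green's theorem converts the closed line integral into a double integral over the enclosed region D:

    ∮_C P dx + Q dy = ∬_D (∂Q/∂x - ∂P/∂y) dA.

Here P = -9y, Q = 9x, so

    ∂Q/∂x = 9,    ∂P/∂y = -9,
    ∂Q/∂x - ∂P/∂y = 18.

D is the region 0 ≤ x ≤ 2, 0 ≤ y ≤ 6. Evaluating the double integral:

    ∬_D (18) dA = ∫_0^{2} ∫_0^{6} (18) dy dx.

Inner (y from 0 to 6): 108.
Outer (x from 0 to 2): 216.

Therefore ∮_C P dx + Q dy = 216.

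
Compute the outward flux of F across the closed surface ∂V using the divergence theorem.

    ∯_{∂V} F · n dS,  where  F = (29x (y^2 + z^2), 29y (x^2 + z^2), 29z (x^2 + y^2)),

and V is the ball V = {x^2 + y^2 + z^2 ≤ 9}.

By the divergence theorem,

    ∯_{∂V} F · n dS = ∭_V (∇ · F) dV.

Compute the divergence:
    ∇ · F = ∂F_x/∂x + ∂F_y/∂y + ∂F_z/∂z = 29y^2 + 29z^2 + 29x^2 + 29z^2 + 29x^2 + 29y^2 = 58x^2 + 58y^2 + 58z^2.

In spherical coordinates, x = ρ sin(φ) cos(θ), y = ρ sin(φ) sin(θ), z = ρ cos(φ), dV = ρ^2 sin(φ) dρ dφ dθ, with 0 ≤ ρ ≤ 3, 0 ≤ φ ≤ π, 0 ≤ θ ≤ 2π.

The integrand, after substitution and multiplying by the volume element, becomes (58ρ^2) · ρ^2 sin(φ), so

    ∭_V (∇·F) dV = ∫_0^{2π} ∫_0^{π} ∫_0^{3} (58ρ^2) · ρ^2 sin(φ) dρ dφ dθ.

Inner (ρ from 0 to 3): 14094sin(φ)/5.
Middle (φ from 0 to π): 28188/5.
Outer (θ from 0 to 2π): 56376π/5.

Therefore ∯_{∂V} F · n dS = 56376π/5.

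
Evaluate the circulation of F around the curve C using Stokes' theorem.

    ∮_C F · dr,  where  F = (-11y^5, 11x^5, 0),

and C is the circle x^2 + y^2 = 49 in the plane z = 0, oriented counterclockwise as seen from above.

Let S be the flat disk x^2 + y^2 ≤ 49 in the plane z = 0, with upward unit normal n̂ = ẑ. By Stokes' theorem,

    ∮_C F · dr = ∬_S (∇ × F) · n̂ dS = ∬_D (curl F)_z dA,

where D is the disk x^2 + y^2 ≤ 49.

Compute the curl of F = (-11y^5, 11x^5, 0):
    (∇ × F)_x = ∂F_z/∂y - ∂F_y/∂z = 0,
    (∇ × F)_y = ∂F_x/∂z - ∂F_z/∂x = 0,
    (∇ × F)_z = ∂F_y/∂x - ∂F_x/∂y = 55x^4 + 55y^4.

On z = 0, (curl F)_z = 55x^4 + 55y^4.

Convert to polar (x = r cos θ, y = r sin θ, dA = r dr dθ); the integrand becomes 55r^4(sin(θ)^4 + cos(θ)^4), so

    ∬_D (curl F)_z dA = ∫_0^{2π} ∫_0^{7} (55r^4(sin(θ)^4 + cos(θ)^4)) · r dr dθ.

Inner (r from 0 to 7): 6470695sin(θ)^4/6 + 6470695cos(θ)^4/6.
Outer (θ from 0 to 2π): 6470695π/4.

Therefore ∮_C F · dr = 6470695π/4.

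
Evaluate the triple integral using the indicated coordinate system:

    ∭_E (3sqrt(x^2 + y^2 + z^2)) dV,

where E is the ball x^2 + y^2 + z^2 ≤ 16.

In spherical coordinates, x = ρ sin(φ) cos(θ), y = ρ sin(φ) sin(θ), z = ρ cos(φ), and dV = ρ^2 sin(φ) dρ dφ dθ.

The integrand becomes 3ρ, so

    ∭_E (3sqrt(x^2 + y^2 + z^2)) dV = ∫_{0}^{2π} ∫_{0}^{π} ∫_{0}^{4} (3ρ) · ρ^2 sin(φ) dρ dφ dθ.

Inner (ρ): 192sin(φ).
Middle (φ): 384.
Outer (θ): 768π.

Therefore the triple integral equals 768π.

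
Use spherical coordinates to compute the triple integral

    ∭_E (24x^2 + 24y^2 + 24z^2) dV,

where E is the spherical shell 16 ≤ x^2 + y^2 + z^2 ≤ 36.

In spherical coordinates, x = ρ sin(φ) cos(θ), y = ρ sin(φ) sin(θ), z = ρ cos(φ), and dV = ρ^2 sin(φ) dρ dφ dθ.

The integrand becomes 24ρ^2, so

    ∭_E (24x^2 + 24y^2 + 24z^2) dV = ∫_{0}^{2π} ∫_{0}^{π} ∫_{4}^{6} (24ρ^2) · ρ^2 sin(φ) dρ dφ dθ.

Inner (ρ): 162048sin(φ)/5.
Middle (φ): 324096/5.
Outer (θ): 648192π/5.

Therefore the triple integral equals 648192π/5.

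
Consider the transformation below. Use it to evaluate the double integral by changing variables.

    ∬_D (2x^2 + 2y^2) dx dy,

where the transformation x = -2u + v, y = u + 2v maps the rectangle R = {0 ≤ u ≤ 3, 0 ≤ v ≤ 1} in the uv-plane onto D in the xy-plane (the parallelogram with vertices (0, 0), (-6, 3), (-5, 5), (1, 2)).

Compute the Jacobian determinant of (x, y) with respect to (u, v):

    ∂(x,y)/∂(u,v) = | -2  1 | = (-2)(2) - (1)(1) = -5.
                   | 1  2 |

Its absolute value is |J| = 5 (the area scaling factor).

Substituting x = -2u + v, y = u + 2v into the integrand,

    2x^2 + 2y^2 → 10u^2 + 10v^2,

so the integral becomes

    ∬_R (10u^2 + 10v^2) · |J| du dv = ∫_0^3 ∫_0^1 (50u^2 + 50v^2) dv du.

Inner (v): 50u^2 + 50/3.
Outer (u): 500.

Therefore ∬_D (2x^2 + 2y^2) dx dy = 500.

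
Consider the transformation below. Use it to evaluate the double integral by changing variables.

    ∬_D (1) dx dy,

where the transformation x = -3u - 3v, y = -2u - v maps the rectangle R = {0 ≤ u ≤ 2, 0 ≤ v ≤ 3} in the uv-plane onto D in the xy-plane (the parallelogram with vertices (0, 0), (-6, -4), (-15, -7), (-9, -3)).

Compute the Jacobian determinant of (x, y) with respect to (u, v):

    ∂(x,y)/∂(u,v) = | -3  -3 | = (-3)(-1) - (-3)(-2) = -3.
                   | -2  -1 |

Its absolute value is |J| = 3 (the area scaling factor).

Substituting x = -3u - 3v, y = -2u - v into the integrand,

    1 → 1,

so the integral becomes

    ∬_R (1) · |J| du dv = ∫_0^2 ∫_0^3 (3) dv du.

Inner (v): 9.
Outer (u): 18.

Therefore ∬_D (1) dx dy = 18.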